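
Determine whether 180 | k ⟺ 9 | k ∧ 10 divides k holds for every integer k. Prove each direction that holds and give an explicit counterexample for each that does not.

Only the forward direction holds.

(←) This fails: take k = 90. Both 9 ∣ 90 and 10 ∣ 90, yet 90 is not a multiple of 180 (since 90 = 0·180 + 90), so 180 ∤ 90.

(→) If 180 ∣ k, write k = 180q. Since 180 = 20·9, k = 9·(20q), so 9 ∣ k; and since 180 = 18·10, k = 10·(18q), so 10 ∣ k.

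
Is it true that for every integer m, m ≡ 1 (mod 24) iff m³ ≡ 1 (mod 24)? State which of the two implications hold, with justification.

Both implications hold.

(→) Suppose m ≡ 1 (mod 24). Write m = 24j + 1. Then (24j + 1)³ = 13824j³ + 1728j² + 72j + 1 = 24(576j³ + 72j² + 3j) + 1, so m³ ≡ 1 (mod 24).

(←) Conversely, suppose m³ ≡ 1 (mod 24). The only residue r in {0, …, 23} with r³ ≡ 1 (mod 24) is r = 1, so m ≡ 1 (mod 24).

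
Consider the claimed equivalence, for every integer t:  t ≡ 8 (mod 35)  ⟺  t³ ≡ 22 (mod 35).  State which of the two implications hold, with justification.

(⟹) Suppose t ≡ 8 (mod 35). Write t = 35j + 8. Then (35j + 8)³ = 42875j³ + 29400j² + 6720j + 512 = 35(1225j³ + 840j² + 192j + 14) + 22, so t³ ≡ 22 (mod 35).

(⟸) This fails: take t = 18. Then 18³ = 5832 ≡ 22 (mod 35), yet 18 ≡ 18 (mod 35), not 8.

Only the forward direction holds.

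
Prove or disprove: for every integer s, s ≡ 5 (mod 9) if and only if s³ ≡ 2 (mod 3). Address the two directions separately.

(⟹) Suppose s ≡ 5 (mod 9). Then s³ ≡ 5³ = 125 (mod 9), and since 3 ∣ 9, also s³ ≡ 2 (mod 3).

(⟸) This fails: take s = 2. Then 2³ = 8 ≡ 2 (mod 3), yet 2 ≡ 2 (mod 9), not 5.

Only the forward direction holds.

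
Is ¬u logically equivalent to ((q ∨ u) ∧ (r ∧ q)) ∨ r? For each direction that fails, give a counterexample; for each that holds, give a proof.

(⟹) This fails. Under u = F, r = F, q = F, the left side is true but the right side is false.

(⟸) This fails. Under u = T, r = T, q = F, the left side is false but the right side is true.

(⇒) fails and (⇐) fails.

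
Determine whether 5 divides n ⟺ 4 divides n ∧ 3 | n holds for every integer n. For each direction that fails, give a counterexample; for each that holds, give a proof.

Neither direction holds.

(⇒) This fails: take n = 5. Certainly 5 ∣ 5, but 4 ∤ 5.

(⇐) This fails: take n = 12. Both 4 ∣ 12 and 3 ∣ 12, yet 12 is not a multiple of 5 (since 12 = 2·5 + 2), so 5 ∤ 12.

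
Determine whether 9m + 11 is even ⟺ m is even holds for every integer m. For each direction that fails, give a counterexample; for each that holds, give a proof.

(→) This fails: m = 7 gives 9m + 11 = 74, which is even, but 7 is odd, not even.

(←) This also fails: m = 6 is even, but 9m + 11 = 65 is odd, not even.

Neither direction holds.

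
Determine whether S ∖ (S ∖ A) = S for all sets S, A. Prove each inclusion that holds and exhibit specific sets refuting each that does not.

(⊆) Let x ∈ S ∖ (S ∖ A). Then x ∈ S ∩ A, from which x ∈ S.

(⊇) This inclusion fails. Take S = {1}, A = ∅; then 1 ∈ S but 1 ∉ S ∖ (S ∖ A).

(⊆) holds; (⊇) fails.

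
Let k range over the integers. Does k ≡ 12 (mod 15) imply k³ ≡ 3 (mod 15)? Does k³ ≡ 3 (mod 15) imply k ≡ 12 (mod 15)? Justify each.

[⇒] Suppose k ≡ 12 (mod 15). Write k = 15j + 12. Then (15j + 12)³ = 3375j³ + 8100j² + 6480j + 1728 = 15(225j³ + 540j² + 432j + 115) + 3, so k³ ≡ 3 (mod 15).

[⇐] Conversely, suppose k³ ≡ 3 (mod 15). The only residue r in {0, …, 14} with r³ ≡ 3 (mod 15) is r = 12, so k ≡ 12 (mod 15).

Both implications hold.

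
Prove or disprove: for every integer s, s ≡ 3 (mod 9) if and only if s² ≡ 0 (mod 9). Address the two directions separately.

[⇐] This fails: take s = 0. Then 0² = 0 ≡ 0 (mod 9), yet 0 ≡ 0 (mod 9), not 3.

[⇒] Suppose s ≡ 3 (mod 9). Write s = 9j + 3. Then (9j + 3)² = 81j² + 54j + 9 = 9(9j² + 6j + 1) + 0, so s² ≡ 0 (mod 9).

Only the forward implication holds.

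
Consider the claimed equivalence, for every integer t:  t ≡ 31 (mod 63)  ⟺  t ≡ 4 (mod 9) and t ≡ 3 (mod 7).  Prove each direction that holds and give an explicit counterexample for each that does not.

(⟹) Suppose t ≡ 31 (mod 63); write t = 63j + 31. Since 9 ∣ 63, reducing mod 9 gives t ≡ 31 ≡ 4 (mod 9); since 7 ∣ 63, reducing mod 7 gives t ≡ 31 ≡ 3 (mod 7).

(⟸) Conversely, if t ≡ 4 (mod 9) and t ≡ 3 (mod 7), then by the Chinese remainder theorem t ≡ 31 (mod 63). This is exactly t ≡ 31 (mod 63).

Both implications hold.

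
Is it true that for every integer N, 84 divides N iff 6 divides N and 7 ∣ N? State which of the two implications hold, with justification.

(←) This fails: take N = 42. Both 6 ∣ 42 and 7 ∣ 42, yet 42 is not a multiple of 84 (since 42 = 0·84 + 42), so 84 ∤ 42.

(→) If 84 ∣ N, write N = 84q. Since 84 = 14·6, N = 6·(14q), so 6 ∣ N; and since 84 = 12·7, N = 7·(12q), so 7 ∣ N.

Only the forward direction holds.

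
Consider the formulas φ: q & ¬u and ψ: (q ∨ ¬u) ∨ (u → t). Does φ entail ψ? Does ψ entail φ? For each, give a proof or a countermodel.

(⇒) Assume the antecedent. If q is true, (q ∨ ¬u) ∨ (u → t) reduces to true regardless of the other variables. If q is false, the antecedent cannot hold. Either way (q ∨ ¬u) ∨ (u → t) holds.

(⇐) This fails. Under q = F, t = F, u = F, the left side is false but the right side is true.

(⇒) holds; (⇐) fails.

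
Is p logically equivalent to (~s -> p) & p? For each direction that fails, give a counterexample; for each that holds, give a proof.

(⟸) Assume the antecedent. If p is true, p reduces to true regardless of the other variables. If p is false, the antecedent cannot hold. Either way p holds.

(⟹) Assume the antecedent. If p is true, (~s -> p) & p reduces to true regardless of the other variables. If p is false, the antecedent cannot hold. Either way (~s -> p) & p holds.

The biconditional holds.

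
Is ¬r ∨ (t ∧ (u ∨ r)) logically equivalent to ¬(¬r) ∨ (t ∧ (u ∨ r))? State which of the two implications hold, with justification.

(⟹) This fails. Under r = F, u = F, t = F, the left side is true but the right side is false.

(⟸) This fails. Under r = T, u = F, t = F, the left side is false but the right side is true.

Both directions fail.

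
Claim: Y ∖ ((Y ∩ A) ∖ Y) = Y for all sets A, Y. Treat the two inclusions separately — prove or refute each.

(⟸) Let x ∈ Y. Then either x ∈ Y and x ∉ A; or x ∈ A ∩ Y. In each case x ∈ Y ∖ ((Y ∩ A) ∖ Y), so Y ⊆ Y ∖ ((Y ∩ A) ∖ Y).

(⟹) Let x ∈ Y ∖ ((Y ∩ A) ∖ Y). Then either x ∈ Y and x ∉ A; or x ∈ A ∩ Y. In each case x ∈ Y, so Y ∖ ((Y ∩ A) ∖ Y) ⊆ Y.

Both inclusions hold.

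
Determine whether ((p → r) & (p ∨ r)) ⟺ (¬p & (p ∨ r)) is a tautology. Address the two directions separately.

Only the converse holds.

(⟹) This fails. Under r = T, p = T, the left side is true but the right side is false.

(⟸) Assume the antecedent. If r is true, (p → r) & (p ∨ r) reduces to true regardless of the other variables. If r is false, the antecedent cannot hold. Either way (p → r) & (p ∨ r) holds.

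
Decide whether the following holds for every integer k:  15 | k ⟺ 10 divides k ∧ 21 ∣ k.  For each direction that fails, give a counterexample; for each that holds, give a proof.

Only the reverse direction holds.

(⟹) This fails: take k = 15. Certainly 15 ∣ 15, but 10 ∤ 15.

(⟸) Suppose 10 ∣ k and 21 ∣ k. Any common multiple of 10 and 21 is a multiple of their lcm; here gcd(10, 21) = 1, so lcm(10, 21) = 10·21 = 210, so 210 ∣ k. Since 15 ∣ 210, it follows that 15 ∣ k.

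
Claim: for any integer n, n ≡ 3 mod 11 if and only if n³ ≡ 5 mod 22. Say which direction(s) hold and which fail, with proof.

Forward direction. This fails: take n = 14. Then 14 ≡ 3 (mod 11), but 14³ = 2744 ≡ 16 (mod 22), not 5.

Converse. The residues r modulo 22 with r³ ≡ 5 (mod 22) are exactly {3}, and each is ≡ 3 (mod 11).

The forward direction fails; the converse holds.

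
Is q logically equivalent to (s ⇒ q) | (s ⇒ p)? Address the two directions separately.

Forward direction. Assume the antecedent. If q is true, (s ⇒ q) | (s ⇒ p) reduces to true regardless of the other variables. If q is false, the antecedent cannot hold. Either way (s ⇒ q) | (s ⇒ p) holds.

Converse. This fails. Under q = F, s = F, p = F, the left side is false but the right side is true.

Only the forward direction holds.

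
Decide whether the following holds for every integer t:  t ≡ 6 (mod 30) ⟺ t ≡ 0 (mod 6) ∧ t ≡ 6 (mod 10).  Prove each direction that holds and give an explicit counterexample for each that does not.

Forward direction. Suppose t ≡ 6 (mod 30); write t = 30j + 6. Since 6 ∣ 30, reducing mod 6 gives t ≡ 6 ≡ 0 (mod 6); since 10 ∣ 30, reducing mod 10 gives t ≡ 6 (mod 10).

Converse. If t ≡ 0 (mod 6) and t ≡ 6 (mod 10), then by the Chinese remainder theorem t ≡ 6 (mod 30). This is exactly t ≡ 6 (mod 30).

Both directions hold.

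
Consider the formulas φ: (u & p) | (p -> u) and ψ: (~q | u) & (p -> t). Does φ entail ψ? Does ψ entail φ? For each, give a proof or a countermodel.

[⇒] This fails. Under p = F, t = F, q = T, u = F, the left side is true but the right side is false.

[⇐] This fails. Under p = T, t = T, q = F, u = F, the left side is false but the right side is true.

Neither implication holds.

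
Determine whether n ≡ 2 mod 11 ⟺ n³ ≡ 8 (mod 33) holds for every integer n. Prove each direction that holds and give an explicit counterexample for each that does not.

Forward direction. This fails: take n = 13. Then 13 ≡ 2 (mod 11), but 13³ = 2197 ≡ 19 (mod 33), not 8.

Converse. The residues r modulo 33 with r³ ≡ 8 (mod 33) are exactly {2}, and each is ≡ 2 (mod 11).

(⇒) fails; (⇐) holds.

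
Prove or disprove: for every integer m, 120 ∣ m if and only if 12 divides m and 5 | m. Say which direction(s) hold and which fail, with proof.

Only the forward implication holds.

Converse. This fails: take m = 60. Both 12 ∣ 60 and 5 ∣ 60, yet 60 is not a multiple of 120 (since 60 = 0·120 + 60), so 120 ∤ 60.

Forward direction. If 120 ∣ m, write m = 120q. Since 120 = 10·12, m = 12·(10q), so 12 ∣ m; and since 120 = 24·5, m = 5·(24q), so 5 ∣ m.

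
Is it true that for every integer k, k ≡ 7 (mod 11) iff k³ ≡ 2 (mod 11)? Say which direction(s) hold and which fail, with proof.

[⇒] Suppose k ≡ 7 (mod 11). Write k = 11j + 7. Then (11j + 7)³ = 1331j³ + 2541j² + 1617j + 343 = 11(121j³ + 231j² + 147j + 31) + 2, so k³ ≡ 2 (mod 11).

[⇐] For the converse, argue contrapositively. If k ≢ 7 (mod 11), then k is congruent to one of 0, 1, 2, 3, 4, 5, 6, 8, 9, 10 modulo 11, and these give k³ ≡ 0, 1, 8, 5, 9, 4, 7, 6, 3, 10 respectively — never 2.

Both directions hold; the statement is true.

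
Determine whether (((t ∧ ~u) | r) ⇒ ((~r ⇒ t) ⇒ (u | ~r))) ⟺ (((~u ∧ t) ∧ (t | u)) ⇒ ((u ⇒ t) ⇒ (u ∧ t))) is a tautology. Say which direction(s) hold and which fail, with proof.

Neither implication holds.

(⟹) This fails. Under t = T, r = F, u = F, the left side is true but the right side is false.

(⟸) This fails. Under t = F, r = T, u = F, the left side is false but the right side is true.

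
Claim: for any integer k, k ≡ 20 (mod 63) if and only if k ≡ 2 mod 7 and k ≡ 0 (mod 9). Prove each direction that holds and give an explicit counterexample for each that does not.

(⟹) This fails: k = 20 gives 20 ≡ 20 (mod 63) but 20 ≡ 6 (mod 7), so the conjunction on the right does not hold.

(⟸) This fails: k = 9 satisfies both congruences on the right (9 ≡ 2 mod 7 and 9 ≡ 0 mod 9) yet 9 ≡ 9 (mod 63), not 20.

Both directions fail.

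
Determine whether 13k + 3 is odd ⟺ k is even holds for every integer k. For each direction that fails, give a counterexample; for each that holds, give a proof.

[⇒] Suppose 13k + 3 is odd. Since 13 is odd, 13k and k have the same parity, so 13k + 3 ≡ k + 3 (mod 2). As 3 is odd, 13k + 3 is odd exactly when k is even. Thus k is even.

[⇐] Conversely, suppose k is even; write k = 2j. Then 13k + 3 = 13·(2j) + 3 = 2·13j + 3, which is odd.

Both implications hold.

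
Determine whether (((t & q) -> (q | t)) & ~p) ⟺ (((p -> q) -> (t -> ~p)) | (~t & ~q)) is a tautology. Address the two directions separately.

Not equivalent: only (⇒) holds.

(⟹) Assume the antecedent. If p is true, the antecedent cannot hold. If p is false, the consequent reduces to true regardless of the other variables. Either way the consequent holds.

(⟸) This fails. Under p = T, t = F, q = F, the left side is false but the right side is true.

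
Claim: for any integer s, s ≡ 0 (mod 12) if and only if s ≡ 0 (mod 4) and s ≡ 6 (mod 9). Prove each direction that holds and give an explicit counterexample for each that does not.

Not equivalent: only (⇐) holds.

Forward direction. This fails: s = 0 gives 0 ≡ 0 (mod 12) but 0 ≡ 0 (mod 9), so the conjunction on the right does not hold.

Converse. If s ≡ 0 (mod 4) and s ≡ 6 (mod 9), then by the Chinese remainder theorem s ≡ 24 (mod 36). Since 24 ≡ 0 (mod 12) and 12 ∣ 36, we get s ≡ 0 (mod 12).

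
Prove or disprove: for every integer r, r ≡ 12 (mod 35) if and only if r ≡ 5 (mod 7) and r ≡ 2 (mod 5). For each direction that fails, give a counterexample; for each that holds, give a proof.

Both directions hold; the statement is true.

(⇒) Suppose r ≡ 12 (mod 35); write r = 35j + 12. Since 7 ∣ 35, reducing mod 7 gives r ≡ 12 ≡ 5 (mod 7); since 5 ∣ 35, reducing mod 5 gives r ≡ 12 ≡ 2 (mod 5).

(⇐) Conversely, if r ≡ 5 (mod 7) and r ≡ 2 (mod 5), then by the Chinese remainder theorem r ≡ 12 (mod 35). This is exactly r ≡ 12 (mod 35).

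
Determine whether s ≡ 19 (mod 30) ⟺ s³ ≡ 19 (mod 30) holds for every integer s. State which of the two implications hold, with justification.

Both directions hold.

(⇒) Suppose s ≡ 19 (mod 30). Write s = 30j + 19. Then (30j + 19)³ = 27000j³ + 51300j² + 32490j + 6859 = 30(900j³ + 1710j² + 1083j + 228) + 19, so s³ ≡ 19 (mod 30).

(⇐) Conversely, suppose s³ ≡ 19 (mod 30). The only residue r in {0, …, 29} with r³ ≡ 19 (mod 30) is r = 19, so s ≡ 19 (mod 30).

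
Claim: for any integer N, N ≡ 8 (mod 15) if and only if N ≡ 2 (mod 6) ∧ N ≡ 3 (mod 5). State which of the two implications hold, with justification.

(⇒) This fails: N = 23 gives 23 ≡ 8 (mod 15) but 23 ≡ 5 (mod 6), so the conjunction on the right does not hold.

(⇐) Conversely, if N ≡ 2 (mod 6) and N ≡ 3 (mod 5), then by the Chinese remainder theorem N ≡ 8 (mod 30). Since 8 ≡ 8 (mod 15) and 15 ∣ 30, we get N ≡ 8 (mod 15).

Only the reverse direction holds.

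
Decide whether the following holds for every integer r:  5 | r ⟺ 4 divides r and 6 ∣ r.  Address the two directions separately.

Neither implication holds.

(⇒) This fails: take r = 5. Certainly 5 ∣ 5, but 4 ∤ 5.

(⇐) This fails: take r = 12. Both 4 ∣ 12 and 6 ∣ 12, yet 12 is not a multiple of 5 (since 12 = 2·5 + 2), so 5 ∤ 12.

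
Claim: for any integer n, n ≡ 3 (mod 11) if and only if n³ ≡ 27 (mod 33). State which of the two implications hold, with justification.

Forward direction. This fails: take n = 14. Then 14 ≡ 3 (mod 11), but 14³ = 2744 ≡ 5 (mod 33), not 27.

Converse. The residues r modulo 33 with r³ ≡ 27 (mod 33) are exactly {3}, and each is ≡ 3 (mod 11).

Only the converse holds.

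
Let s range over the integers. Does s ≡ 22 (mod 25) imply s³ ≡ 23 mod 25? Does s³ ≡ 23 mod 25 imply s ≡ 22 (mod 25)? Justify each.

Both directions hold.

[⇒] Suppose s ≡ 22 (mod 25). Write s = 25j + 22. Then (25j + 22)³ = 15625j³ + 41250j² + 36300j + 10648 = 25(625j³ + 1650j² + 1452j + 425) + 23, so s³ ≡ 23 (mod 25).

[⇐] Conversely, suppose s³ ≡ 23 (mod 25). The only residue r in {0, …, 24} with r³ ≡ 23 (mod 25) is r = 22, so s ≡ 22 (mod 25).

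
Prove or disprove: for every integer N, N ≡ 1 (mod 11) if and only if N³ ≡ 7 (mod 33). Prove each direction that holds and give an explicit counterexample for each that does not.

Neither implication holds.

[⇒] This fails: take N = 1. Then 1 ≡ 1 (mod 11), but 1³ = 1 ≡ 1 (mod 33), not 7.

[⇐] This fails: take N = 28. Then 28³ = 21952 ≡ 7 (mod 33), yet 28 ≡ 6 (mod 11), not 1.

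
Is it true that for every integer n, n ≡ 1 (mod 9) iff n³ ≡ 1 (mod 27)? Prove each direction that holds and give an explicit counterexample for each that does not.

Equivalent; both directions hold.

(⇐) The residues r modulo 27 with r³ ≡ 1 (mod 27) are exactly {1, 10, 19}, and each is ≡ 1 (mod 9).

(⇒) Suppose n ≡ 1 (mod 9). Working modulo 27, n ∈ {1, 10, 19}; for each such r, r³ ≡ 1 (mod 27).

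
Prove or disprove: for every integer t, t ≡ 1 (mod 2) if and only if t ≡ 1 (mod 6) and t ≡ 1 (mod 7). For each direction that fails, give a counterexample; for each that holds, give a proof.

(⟹) This fails: t = 3 gives 3 ≡ 1 (mod 2) but 3 ≡ 3 (mod 6), so the conjunction on the right does not hold.

(⟸) Conversely, if t ≡ 1 (mod 6) and t ≡ 1 (mod 7), then by the Chinese remainder theorem t ≡ 1 (mod 42). Since 1 ≡ 1 (mod 2) and 2 ∣ 42, we get t ≡ 1 (mod 2).

Not equivalent: only (⇐) holds.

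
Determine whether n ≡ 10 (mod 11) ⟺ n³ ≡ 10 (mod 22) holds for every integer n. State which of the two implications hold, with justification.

(⇒) This fails: take n = 21. Then 21 ≡ 10 (mod 11), but 21³ = 9261 ≡ 21 (mod 22), not 10.

(⇐) Conversely, the residues r modulo 22 with r³ ≡ 10 (mod 22) are exactly {10}, and each is ≡ 10 (mod 11).

Only the reverse direction holds.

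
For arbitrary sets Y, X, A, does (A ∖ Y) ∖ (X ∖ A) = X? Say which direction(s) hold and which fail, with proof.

(⟹) This inclusion fails. Take Y = ∅, X = ∅, A = {1}; then 1 ∈ (A ∖ Y) ∖ (X ∖ A) but 1 ∉ X.

(⟸) This inclusion fails. Take Y = ∅, X = {1}, A = ∅; then 1 ∈ X but 1 ∉ (A ∖ Y) ∖ (X ∖ A).

Both inclusions fail.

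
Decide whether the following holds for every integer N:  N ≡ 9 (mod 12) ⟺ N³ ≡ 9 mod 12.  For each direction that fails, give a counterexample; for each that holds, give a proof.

The biconditional holds.

(→) Suppose N ≡ 9 (mod 12). Write N = 12j + 9. Then (12j + 9)³ = 1728j³ + 3888j² + 2916j + 729 = 12(144j³ + 324j² + 243j + 60) + 9, so N³ ≡ 9 (mod 12).

(←) For the converse, argue contrapositively. If N ≢ 9 (mod 12), then N is congruent to one of 0, 1, 2, 3, 4, 5, 6, 7, 8, 10, 11 modulo 12, and these give N³ ≡ 0, 1, 8, 3, 4, 5, 0, 7, 8, 4, 11 respectively — never 9.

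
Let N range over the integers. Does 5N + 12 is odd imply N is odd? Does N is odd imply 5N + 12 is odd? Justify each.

Both directions hold.

(→) Suppose 5N + 12 is odd. Since 5 is odd, 5N and N have the same parity, so 5N + 12 ≡ N + 12 (mod 2). As 12 is even, 5N + 12 is odd exactly when N is odd. Thus N is odd.

(←) Conversely, suppose N is odd; write N = 2j + 1. Then 5N + 12 = 5·(2j + 1) + 12 = 2·5j + 17, which is odd.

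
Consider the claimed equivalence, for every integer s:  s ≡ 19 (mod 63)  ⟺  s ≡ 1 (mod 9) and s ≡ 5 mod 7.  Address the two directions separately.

[⇒] Suppose s ≡ 19 (mod 63); write s = 63j + 19. Since 9 ∣ 63, reducing mod 9 gives s ≡ 19 ≡ 1 (mod 9); since 7 ∣ 63, reducing mod 7 gives s ≡ 19 ≡ 5 (mod 7).

[⇐] Conversely, if s ≡ 1 (mod 9) and s ≡ 5 (mod 7), then by the Chinese remainder theorem s ≡ 19 (mod 63). This is exactly s ≡ 19 (mod 63).

Both directions hold; the statement is true.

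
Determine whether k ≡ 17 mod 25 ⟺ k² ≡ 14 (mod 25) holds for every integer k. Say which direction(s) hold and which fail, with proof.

[⇒] Suppose k ≡ 17 mod 25. Write k = 25j + 17. Then (25j + 17)² = 625j² + 850j + 289 = 25(25j² + 34j + 11) + 14, so k² ≡ 14 (mod 25).

[⇐] This fails: take k = 8. Then 8² = 64 ≡ 14 (mod 25), yet 8 ≡ 8 (mod 25), not 17.

The forward direction holds; the converse fails.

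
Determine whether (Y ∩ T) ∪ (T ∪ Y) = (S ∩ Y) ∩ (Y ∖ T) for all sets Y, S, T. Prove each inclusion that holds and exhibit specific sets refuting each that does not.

The sets are not equal: only the reverse inclusion holds.

Reverse inclusion. Let x ∈ (S ∩ Y) ∩ (Y ∖ T). Then x ∈ Y ∩ S and x ∉ T, from which x ∈ (Y ∩ T) ∪ (T ∪ Y).

Forward inclusion. This inclusion fails. Take Y = {1}, S = ∅, T = ∅; then 1 ∈ (Y ∩ T) ∪ (T ∪ Y) but 1 ∉ (S ∩ Y) ∩ (Y ∖ T).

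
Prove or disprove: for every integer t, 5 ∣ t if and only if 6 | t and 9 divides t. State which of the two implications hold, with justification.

Neither implication holds.

[⇒] This fails: take t = 5. Certainly 5 ∣ 5, but 6 ∤ 5.

[⇐] This fails: take t = 18. Both 6 ∣ 18 and 9 ∣ 18, yet 18 is not a multiple of 5 (since 18 = 3·5 + 3), so 5 ∤ 18.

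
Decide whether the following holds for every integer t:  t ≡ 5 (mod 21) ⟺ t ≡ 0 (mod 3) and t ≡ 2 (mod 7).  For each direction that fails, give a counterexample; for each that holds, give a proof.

(⇒) This fails: t = 5 gives 5 ≡ 5 (mod 21) but 5 ≡ 2 (mod 3), so the conjunction on the right does not hold.

(⇐) This fails: t = 9 satisfies both congruences on the right (9 ≡ 0 mod 3 and 9 ≡ 2 mod 7) yet 9 ≡ 9 (mod 21), not 5.

(⇒) fails and (⇐) fails.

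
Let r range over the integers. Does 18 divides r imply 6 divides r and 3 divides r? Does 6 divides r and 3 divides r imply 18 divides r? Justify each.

(→) If 18 ∣ r, write r = 18q. Since 18 = 3·6, r = 6·(3q), so 6 ∣ r; and since 18 = 6·3, r = 3·(6q), so 3 ∣ r.

(←) This fails: take r = 6. Both 6 ∣ 6 and 3 ∣ 6, yet 6 is not a multiple of 18 (since 6 = 0·18 + 6), so 18 ∤ 6.

Only the forward direction holds.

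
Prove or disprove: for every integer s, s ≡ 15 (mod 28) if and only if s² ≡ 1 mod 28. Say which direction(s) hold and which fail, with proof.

(→) Suppose s ≡ 15 (mod 28). Write s = 28j + 15. Then (28j + 15)² = 784j² + 840j + 225 = 28(28j² + 30j + 8) + 1, so s² ≡ 1 (mod 28).

(←) This fails: take s = 1. Then 1² = 1 ≡ 1 (mod 28), yet 1 ≡ 1 (mod 28), not 15.

The forward direction holds; the converse fails.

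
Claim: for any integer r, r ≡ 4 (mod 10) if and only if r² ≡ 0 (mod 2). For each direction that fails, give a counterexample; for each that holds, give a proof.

[⇒] Suppose r ≡ 4 (mod 10). Then r² ≡ 4² = 16 (mod 10), and since 2 ∣ 10, also r² ≡ 0 (mod 2).

[⇐] This fails: take r = 0. Then 0² = 0 ≡ 0 (mod 2), yet 0 ≡ 0 (mod 10), not 4.

Only the forward direction holds.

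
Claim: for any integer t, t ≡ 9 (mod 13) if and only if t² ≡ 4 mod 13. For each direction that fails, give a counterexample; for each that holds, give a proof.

Both directions fail.

(→) This fails: take t = 9. Then 9 ≡ 9 (mod 13), but 9² = 81 ≡ 3 (mod 13), not 4.

(←) This fails: take t = 2. Then 2² = 4 ≡ 4 (mod 13), yet 2 ≡ 2 (mod 13), not 9.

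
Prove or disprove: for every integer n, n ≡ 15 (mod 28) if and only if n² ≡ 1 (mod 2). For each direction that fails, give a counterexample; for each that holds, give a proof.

Not equivalent: only (⇒) holds.

Forward direction. Suppose n ≡ 15 (mod 28). Then n² ≡ 15² = 225 (mod 28), and since 2 ∣ 28, also n² ≡ 1 (mod 2).

Converse. This fails: take n = 1. Then 1² = 1 ≡ 1 (mod 2), yet 1 ≡ 1 (mod 28), not 15.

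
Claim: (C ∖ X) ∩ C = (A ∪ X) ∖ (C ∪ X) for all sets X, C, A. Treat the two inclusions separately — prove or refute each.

(⊆) fails and (⊇) fails.

(⟹) This inclusion fails. Take X = ∅, C = {1}, A = ∅; then 1 ∈ (C ∖ X) ∩ C but 1 ∉ (A ∪ X) ∖ (C ∪ X).

(⟸) This inclusion fails. Take X = ∅, C = ∅, A = {1}; then 1 ∈ (A ∪ X) ∖ (C ∪ X) but 1 ∉ (C ∖ X) ∩ C.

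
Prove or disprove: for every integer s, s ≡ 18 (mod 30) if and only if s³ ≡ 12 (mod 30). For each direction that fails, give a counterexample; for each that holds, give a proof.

[⇒] Suppose s ≡ 18 (mod 30). Write s = 30j + 18. Then (30j + 18)³ = 27000j³ + 48600j² + 29160j + 5832 = 30(900j³ + 1620j² + 972j + 194) + 12, so s³ ≡ 12 (mod 30).

[⇐] Conversely, suppose s³ ≡ 12 (mod 30). The only residue r in {0, …, 29} with r³ ≡ 12 (mod 30) is r = 18, so s ≡ 18 (mod 30).

Both directions hold.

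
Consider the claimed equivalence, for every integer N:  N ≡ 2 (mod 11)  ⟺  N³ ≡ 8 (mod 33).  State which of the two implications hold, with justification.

The forward direction fails; the converse holds.

(⟹) This fails: take N = 13. Then 13 ≡ 2 (mod 11), but 13³ = 2197 ≡ 19 (mod 33), not 8.

(⟸) Conversely, the residues r modulo 33 with r³ ≡ 8 (mod 33) are exactly {2}, and each is ≡ 2 (mod 11).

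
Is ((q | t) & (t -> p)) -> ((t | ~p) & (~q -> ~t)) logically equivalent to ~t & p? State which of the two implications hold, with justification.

Forward direction. This fails. Under q = F, t = F, p = F, the left side is true but the right side is false.

Converse. This fails. Under q = T, t = F, p = T, the left side is false but the right side is true.

Both directions fail.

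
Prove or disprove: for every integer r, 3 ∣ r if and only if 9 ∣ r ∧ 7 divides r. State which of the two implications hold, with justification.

(⇒) This fails: take r = 3. Certainly 3 ∣ 3, but 9 ∤ 3.

(⇐) Suppose 9 ∣ r and 7 ∣ r. Any common multiple of 9 and 7 is a multiple of their lcm; here gcd(9, 7) = 1, so lcm(9, 7) = 9·7 = 63, so 63 ∣ r. Since 3 ∣ 63, it follows that 3 ∣ r.

The forward direction fails; the converse holds.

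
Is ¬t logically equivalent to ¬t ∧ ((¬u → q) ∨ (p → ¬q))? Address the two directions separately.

Both directions hold.

(⟹) Assume the antecedent. If t is true, the antecedent cannot hold. If t is false, ¬t ∧ ((¬u → q) ∨ (p → ¬q)) reduces to true regardless of the other variables. Either way ¬t ∧ ((¬u → q) ∨ (p → ¬q)) holds.

(⟸) Assume the antecedent. If t is true, the antecedent cannot hold. If t is false, ¬t reduces to true regardless of the other variables. Either way ¬t holds.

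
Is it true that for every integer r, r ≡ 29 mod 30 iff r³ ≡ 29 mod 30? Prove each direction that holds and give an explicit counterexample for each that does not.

(→) Suppose r ≡ 29 mod 30. Write r = 30j + 29. Then (30j + 29)³ = 27000j³ + 78300j² + 75690j + 24389 = 30(900j³ + 2610j² + 2523j + 812) + 29, so r³ ≡ 29 (mod 30).

(←) Conversely, suppose r³ ≡ 29 (mod 30). The only residue r in {0, …, 29} with r³ ≡ 29 (mod 30) is r = 29, so r ≡ 29 (mod 30).

Both directions hold; the statement is true.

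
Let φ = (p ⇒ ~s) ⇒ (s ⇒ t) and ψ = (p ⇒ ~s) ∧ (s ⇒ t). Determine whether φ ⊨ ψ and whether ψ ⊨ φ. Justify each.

(⇒) This fails. Under p = T, s = T, t = F, the left side is true but the right side is false.

(⇐) Assume the antecedent. If s is true, the antecedent forces (p = F, s = T, t = T), and (p ⇒ ~s) ⇒ (s ⇒ t) holds there. If s is false, (p ⇒ ~s) ⇒ (s ⇒ t) reduces to true regardless of the other variables. Either way (p ⇒ ~s) ⇒ (s ⇒ t) holds.

Not equivalent: only (⇐) holds.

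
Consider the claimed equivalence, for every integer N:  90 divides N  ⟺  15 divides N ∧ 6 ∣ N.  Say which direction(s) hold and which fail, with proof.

(⇒) holds; (⇐) fails.

(→) If 90 ∣ N, write N = 90q. Since 90 = 6·15, N = 15·(6q), so 15 ∣ N; and since 90 = 15·6, N = 6·(15q), so 6 ∣ N.

(←) This fails: take N = 30. Both 15 ∣ 30 and 6 ∣ 30, yet 30 is not a multiple of 90 (since 30 = 0·90 + 30), so 90 ∤ 30.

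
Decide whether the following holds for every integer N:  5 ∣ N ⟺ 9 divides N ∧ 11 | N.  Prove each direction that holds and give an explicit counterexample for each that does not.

(→) This fails: take N = 5. Certainly 5 ∣ 5, but 9 ∤ 5.

(←) This fails: take N = 99. Both 9 ∣ 99 and 11 ∣ 99, yet 99 is not a multiple of 5 (since 99 = 19·5 + 4), so 5 ∤ 99.

Both directions fail.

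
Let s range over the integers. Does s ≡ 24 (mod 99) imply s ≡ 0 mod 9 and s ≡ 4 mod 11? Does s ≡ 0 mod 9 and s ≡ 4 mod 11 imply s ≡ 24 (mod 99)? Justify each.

[⇒] This fails: s = 24 gives 24 ≡ 24 (mod 99) but 24 ≡ 6 (mod 9), so the conjunction on the right does not hold.

[⇐] This fails: s = 81 satisfies both congruences on the right (81 ≡ 0 mod 9 and 81 ≡ 4 mod 11) yet 81 ≡ 81 (mod 99), not 24.

Neither direction holds.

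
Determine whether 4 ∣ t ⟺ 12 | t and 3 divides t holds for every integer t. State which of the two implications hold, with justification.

(⟹) This fails: take t = 4. Certainly 4 ∣ 4, but 12 ∤ 4.

(⟸) Suppose 12 ∣ t and 3 ∣ t. Any common multiple of 12 and 3 is a multiple of their lcm; here lcm(12, 3) = 12·3/gcd(12, 3) = 36/3 = 12, so 12 ∣ t. Since 4 ∣ 12, it follows that 4 ∣ t.

Only the reverse direction holds.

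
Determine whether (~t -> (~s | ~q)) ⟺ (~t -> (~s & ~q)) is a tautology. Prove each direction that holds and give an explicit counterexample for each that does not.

Not equivalent: only (⇐) holds.

[⇒] This fails. Under q = T, s = F, t = F, the left side is true but the right side is false.

[⇐] Assume the antecedent. If q is true, the antecedent forces (q = T, s = F, t = T) or (q = T, s = T, t = T), and ~t -> (~s | ~q) holds there. If q is false, ~t -> (~s | ~q) reduces to true regardless of the other variables. Either way ~t -> (~s | ~q) holds.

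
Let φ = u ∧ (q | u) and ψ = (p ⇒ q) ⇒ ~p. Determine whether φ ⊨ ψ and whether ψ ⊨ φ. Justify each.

(→) This fails. Under u = T, p = T, q = T, the left side is true but the right side is false.

(←) This fails. Under u = F, p = F, q = F, the left side is false but the right side is true.

Both directions fail.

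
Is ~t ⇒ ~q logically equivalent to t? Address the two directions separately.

[⇒] This fails. Under t = F, q = F, the left side is true but the right side is false.

[⇐] Assume the antecedent. If t is true, ~t ⇒ ~q reduces to true regardless of the other variables. If t is false, the antecedent cannot hold. Either way ~t ⇒ ~q holds.

Not equivalent: only (⇐) holds.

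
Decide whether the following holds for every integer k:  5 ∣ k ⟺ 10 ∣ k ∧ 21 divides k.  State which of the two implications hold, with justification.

Converse. Suppose 10 ∣ k and 21 ∣ k. Any common multiple of 10 and 21 is a multiple of their lcm; here gcd(10, 21) = 1, so lcm(10, 21) = 10·21 = 210, so 210 ∣ k. Since 5 ∣ 210, it follows that 5 ∣ k.

Forward direction. This fails: take k = 5. Certainly 5 ∣ 5, but 10 ∤ 5.

The forward direction fails; the converse holds.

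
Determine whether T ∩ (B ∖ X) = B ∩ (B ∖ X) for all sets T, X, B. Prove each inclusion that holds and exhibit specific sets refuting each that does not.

(⊆) Let x ∈ T ∩ (B ∖ X). Then x ∈ T ∩ B and x ∉ X, from which x ∈ B ∩ (B ∖ X).

(⊇) This inclusion fails. Take T = ∅, X = ∅, B = {1}; then 1 ∈ B ∩ (B ∖ X) but 1 ∉ T ∩ (B ∖ X).

(⊆) holds; (⊇) fails.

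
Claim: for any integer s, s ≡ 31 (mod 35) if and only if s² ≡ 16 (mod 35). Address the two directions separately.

(→) Suppose s ≡ 31 (mod 35). Write s = 35j + 31. Then (35j + 31)² = 1225j² + 2170j + 961 = 35(35j² + 62j + 27) + 16, so s² ≡ 16 (mod 35).

(←) This fails: take s = 4. Then 4² = 16 ≡ 16 (mod 35), yet 4 ≡ 4 (mod 35), not 31.

Not equivalent: only (⇒) holds.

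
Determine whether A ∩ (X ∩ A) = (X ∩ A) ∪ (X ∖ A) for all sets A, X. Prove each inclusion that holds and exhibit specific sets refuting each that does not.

(⊆) holds; (⊇) fails.

(⊆) Let x ∈ A ∩ (X ∩ A). Then x ∈ A ∩ X, from which x ∈ (X ∩ A) ∪ (X ∖ A).

(⊇) This inclusion fails. Take A = ∅, X = {1}; then 1 ∈ (X ∩ A) ∪ (X ∖ A) but 1 ∉ A ∩ (X ∩ A).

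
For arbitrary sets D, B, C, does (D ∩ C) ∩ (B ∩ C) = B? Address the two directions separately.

(⟹) Let x ∈ (D ∩ C) ∩ (B ∩ C). Then x ∈ D ∩ B ∩ C, from which x ∈ B.

(⟸) This inclusion fails. Take D = ∅, B = {1}, C = ∅; then 1 ∈ B but 1 ∉ (D ∩ C) ∩ (B ∩ C).

(⊆) holds; (⊇) fails.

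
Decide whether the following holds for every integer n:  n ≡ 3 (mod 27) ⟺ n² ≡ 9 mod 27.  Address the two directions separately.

(→) Suppose n ≡ 3 (mod 27). Write n = 27j + 3. Then (27j + 3)² = 729j² + 162j + 9 = 27(27j² + 6j) + 9, so n² ≡ 9 (mod 27).

(←) This fails: take n = 6. Then 6² = 36 ≡ 9 (mod 27), yet 6 ≡ 6 (mod 27), not 3.

Only the forward implication holds.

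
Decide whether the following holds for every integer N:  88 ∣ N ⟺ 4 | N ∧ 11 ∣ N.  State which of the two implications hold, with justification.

(⇒) If 88 ∣ N, write N = 88q. Since 88 = 22·4, N = 4·(22q), so 4 ∣ N; and since 88 = 8·11, N = 11·(8q), so 11 ∣ N.

(⇐) This fails: take N = 44. Both 4 ∣ 44 and 11 ∣ 44, yet 44 is not a multiple of 88 (since 44 = 0·88 + 44), so 88 ∤ 44.

Not equivalent: only (⇒) holds.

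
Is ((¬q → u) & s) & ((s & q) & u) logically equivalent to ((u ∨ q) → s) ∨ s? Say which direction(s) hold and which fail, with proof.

Forward direction. Assume the antecedent. If s is true, ((u ∨ q) → s) ∨ s reduces to true regardless of the other variables. If s is false, the antecedent cannot hold. Either way ((u ∨ q) → s) ∨ s holds.

Converse. This fails. Under s = F, u = F, q = F, the left side is false but the right side is true.

The forward direction holds; the converse fails.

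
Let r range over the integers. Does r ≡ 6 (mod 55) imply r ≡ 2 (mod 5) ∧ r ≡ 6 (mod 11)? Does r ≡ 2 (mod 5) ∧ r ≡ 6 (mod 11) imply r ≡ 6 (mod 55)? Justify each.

(⟹) This fails: r = 6 gives 6 ≡ 6 (mod 55) but 6 ≡ 1 (mod 5), so the conjunction on the right does not hold.

(⟸) This fails: r = 17 satisfies both congruences on the right (17 ≡ 2 mod 5 and 17 ≡ 6 mod 11) yet 17 ≡ 17 (mod 55), not 6.

Neither direction holds.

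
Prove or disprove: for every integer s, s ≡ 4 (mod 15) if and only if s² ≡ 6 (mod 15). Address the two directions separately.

(⟹) This fails: take s = 4. Then 4 ≡ 4 (mod 15), but 4² = 16 ≡ 1 (mod 15), not 6.

(⟸) This fails: take s = 6. Then 6² = 36 ≡ 6 (mod 15), yet 6 ≡ 6 (mod 15), not 4.

Neither implication holds.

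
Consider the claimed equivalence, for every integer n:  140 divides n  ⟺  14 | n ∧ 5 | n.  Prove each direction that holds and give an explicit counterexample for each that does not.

Forward direction. If 140 ∣ n, write n = 140q. Since 140 = 10·14, n = 14·(10q), so 14 ∣ n; and since 140 = 28·5, n = 5·(28q), so 5 ∣ n.

Converse. This fails: take n = 70. Both 14 ∣ 70 and 5 ∣ 70, yet 70 is not a multiple of 140 (since 70 = 0·140 + 70), so 140 ∤ 70.

Only the forward direction holds.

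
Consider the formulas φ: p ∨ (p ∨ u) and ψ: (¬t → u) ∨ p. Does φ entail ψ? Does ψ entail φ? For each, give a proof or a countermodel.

[⇒] Assume the antecedent. If u is true, (¬t → u) ∨ p reduces to true regardless of the other variables. If u is false, the antecedent forces (u = F, p = T, t = F) or (u = F, p = T, t = T), and (¬t → u) ∨ p holds there. Either way (¬t → u) ∨ p holds.

[⇐] This fails. Under u = F, p = F, t = T, the left side is false but the right side is true.

The forward direction holds; the converse fails.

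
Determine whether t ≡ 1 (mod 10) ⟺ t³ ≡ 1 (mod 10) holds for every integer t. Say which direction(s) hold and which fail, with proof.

The biconditional holds.

(⇒) Suppose t ≡ 1 (mod 10). Write t = 10j + 1. Then (10j + 1)³ = 1000j³ + 300j² + 30j + 1 = 10(100j³ + 30j² + 3j) + 1, so t³ ≡ 1 (mod 10).

(⇐) For the converse, argue contrapositively. If t ≢ 1 (mod 10), then t is congruent to one of 0, 2, 3, 4, 5, 6, 7, 8, 9 modulo 10, and these give t³ ≡ 0, 8, 7, 4, 5, 6, 3, 2, 9 respectively — never 1.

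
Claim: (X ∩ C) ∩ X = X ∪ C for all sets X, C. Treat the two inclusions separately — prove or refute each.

The sets are not equal: only the forward inclusion holds.

(⟹) Let x ∈ (X ∩ C) ∩ X. Then x ∈ X ∩ C, from which x ∈ X ∪ C.

(⟸) This inclusion fails. Take X = {1}, C = ∅; then 1 ∈ X ∪ C but 1 ∉ (X ∩ C) ∩ X.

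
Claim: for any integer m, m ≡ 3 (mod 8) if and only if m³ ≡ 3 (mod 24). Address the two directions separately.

Only the converse holds.

(⟹) This fails: take m = 11. Then 11 ≡ 3 (mod 8), but 11³ = 1331 ≡ 11 (mod 24), not 3.

(⟸) Conversely, the residues r modulo 24 with r³ ≡ 3 (mod 24) are exactly {3}, and each is ≡ 3 (mod 8).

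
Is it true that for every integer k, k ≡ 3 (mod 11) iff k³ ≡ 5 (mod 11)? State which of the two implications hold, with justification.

Both directions hold; the statement is true.

(⇒) Suppose k ≡ 3 (mod 11). Write k = 11j + 3. Then (11j + 3)³ = 1331j³ + 1089j² + 297j + 27 = 11(121j³ + 99j² + 27j + 2) + 5, so k³ ≡ 5 (mod 11).

(⇐) For the converse, argue contrapositively. If k ≢ 3 (mod 11), then k is congruent to one of 0, 1, 2, 4, 5, 6, 7, 8, 9, 10 modulo 11, and these give k³ ≡ 0, 1, 8, 9, 4, 7, 2, 6, 3, 10 respectively — never 5.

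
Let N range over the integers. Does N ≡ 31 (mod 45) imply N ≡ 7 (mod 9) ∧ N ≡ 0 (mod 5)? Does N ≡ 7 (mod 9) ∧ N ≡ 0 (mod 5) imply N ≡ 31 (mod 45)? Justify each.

Both directions fail.

(⟹) This fails: N = 31 gives 31 ≡ 31 (mod 45) but 31 ≡ 4 (mod 9), so the conjunction on the right does not hold.

(⟸) This fails: N = 25 satisfies both congruences on the right (25 ≡ 7 mod 9 and 25 ≡ 0 mod 5) yet 25 ≡ 25 (mod 45), not 31.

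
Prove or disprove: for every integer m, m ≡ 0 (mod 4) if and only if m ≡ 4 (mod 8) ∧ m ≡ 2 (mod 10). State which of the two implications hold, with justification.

Only the reverse direction holds.

Forward direction. This fails: m = 0 gives 0 ≡ 0 (mod 4) but 0 ≡ 0 (mod 8), so the conjunction on the right does not hold.

Converse. If m ≡ 4 (mod 8) and m ≡ 2 (mod 10), then by the Chinese remainder theorem m ≡ 12 (mod 40). Since 12 ≡ 0 (mod 4) and 4 ∣ 40, we get m ≡ 0 (mod 4).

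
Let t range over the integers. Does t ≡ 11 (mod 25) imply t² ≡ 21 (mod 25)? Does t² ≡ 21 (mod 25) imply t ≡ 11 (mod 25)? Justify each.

[⇒] Suppose t ≡ 11 (mod 25). Write t = 25j + 11. Then (25j + 11)² = 625j² + 550j + 121 = 25(25j² + 22j + 4) + 21, so t² ≡ 21 (mod 25).

[⇐] This fails: take t = 14. Then 14² = 196 ≡ 21 (mod 25), yet 14 ≡ 14 (mod 25), not 11.

Only the forward implication holds.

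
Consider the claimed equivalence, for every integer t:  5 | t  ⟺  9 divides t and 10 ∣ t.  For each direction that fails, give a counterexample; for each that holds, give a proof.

Only the reverse direction holds.

(⟹) This fails: take t = 5. Certainly 5 ∣ 5, but 9 ∤ 5.

(⟸) Suppose 9 ∣ t and 10 ∣ t. Any common multiple of 9 and 10 is a multiple of their lcm; here gcd(9, 10) = 1, so lcm(9, 10) = 9·10 = 90, so 90 ∣ t. Since 5 ∣ 90, it follows that 5 ∣ t.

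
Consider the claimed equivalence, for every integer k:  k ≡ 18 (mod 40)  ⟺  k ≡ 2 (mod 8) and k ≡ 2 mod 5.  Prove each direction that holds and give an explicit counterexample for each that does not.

Neither implication holds.

(⟹) This fails: k = 18 gives 18 ≡ 18 (mod 40) but 18 ≡ 3 (mod 5), so the conjunction on the right does not hold.

(⟸) This fails: k = 2 satisfies both congruences on the right (2 ≡ 2 mod 8 and 2 ≡ 2 mod 5) yet 2 ≡ 2 (mod 40), not 18.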